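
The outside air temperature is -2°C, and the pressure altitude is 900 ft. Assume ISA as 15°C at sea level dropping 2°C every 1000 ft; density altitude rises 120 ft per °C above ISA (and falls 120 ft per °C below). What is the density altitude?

-924 ft

ISA temperature at 900 ft = 15 − 2 × (900/1000) = 13.2°C.
ISA deviation = -2 − 13.2 = -15.2°C.
Density altitude = 900 + 120 × (-15.2) = 900 + (-1824) = -924 ft.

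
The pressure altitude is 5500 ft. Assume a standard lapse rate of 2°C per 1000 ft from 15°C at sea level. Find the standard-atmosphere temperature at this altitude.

4°C

ISA temperature = 15 − 2 × (5500/1000) = 15 − 11 = 4°C.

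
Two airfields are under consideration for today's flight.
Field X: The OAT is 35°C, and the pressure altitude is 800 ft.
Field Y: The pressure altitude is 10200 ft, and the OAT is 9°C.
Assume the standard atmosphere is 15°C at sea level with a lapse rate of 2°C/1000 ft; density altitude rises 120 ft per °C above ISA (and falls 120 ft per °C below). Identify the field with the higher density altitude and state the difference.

Field X: ISA temp = 13.4°C, deviation +21.6°C, DA = 800 + 120 × 21.6 = 3392 ft.
Field Y: ISA temp = -5.4°C, deviation +14.4°C, DA = 10200 + 120 × 14.4 = 11928 ft.
Field Y is higher by 11928 − 3392 = 8536 ft.

Field Y by 8536 ft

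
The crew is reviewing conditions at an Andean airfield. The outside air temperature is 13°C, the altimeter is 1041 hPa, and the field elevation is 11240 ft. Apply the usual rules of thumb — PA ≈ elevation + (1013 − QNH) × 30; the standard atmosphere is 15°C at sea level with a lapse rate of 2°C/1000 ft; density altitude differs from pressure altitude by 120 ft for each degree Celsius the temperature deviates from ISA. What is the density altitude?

Pressure altitude = 11240 + (1013 − 1041) × 30 = 11240 + (-840) = 10400 ft.
ISA temperature at 10400 ft = 15 − 2 × (10400/1000) = -5.8°C.
ISA deviation = 13 − (-5.8) = +18.8°C.
Density altitude = 10400 + 120 × (18.8) = 12656 ft.

12656 ft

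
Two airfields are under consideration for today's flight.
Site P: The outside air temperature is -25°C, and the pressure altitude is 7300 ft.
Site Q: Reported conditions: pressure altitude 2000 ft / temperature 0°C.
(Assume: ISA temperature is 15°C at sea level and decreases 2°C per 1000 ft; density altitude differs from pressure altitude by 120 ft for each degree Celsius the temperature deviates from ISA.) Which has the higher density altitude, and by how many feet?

Site P: ISA temp = 0.4°C, deviation -25.4°C, DA = 7300 + 120 × (-25.4) = 4252 ft.
Site Q: ISA temp = 11°C, deviation -11°C, DA = 2000 + 120 × (-11) = 680 ft.
Site P is higher by 4252 − 680 = 3572 ft.

Site P by 3572 ft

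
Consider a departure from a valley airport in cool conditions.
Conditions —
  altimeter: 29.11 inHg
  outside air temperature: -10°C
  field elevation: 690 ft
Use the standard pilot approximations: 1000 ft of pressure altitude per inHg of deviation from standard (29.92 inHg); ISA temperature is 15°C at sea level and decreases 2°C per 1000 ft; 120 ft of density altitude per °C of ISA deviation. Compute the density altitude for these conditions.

Pressure altitude = 690 + (29.92 − 29.11) × 1000 = 690 + (+810) = 1500 ft.
ISA temperature at 1500 ft = 15 − 2 × (1500/1000) = 12°C.
ISA deviation = -10 − 12 = -22°C.
Density altitude = 1500 + 120 × (-22) = -1140 ft.

-1140 ft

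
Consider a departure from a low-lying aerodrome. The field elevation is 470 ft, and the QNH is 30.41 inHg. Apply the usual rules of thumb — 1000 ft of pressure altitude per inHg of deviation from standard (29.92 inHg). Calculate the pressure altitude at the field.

Pressure correction = (29.92 − 30.41) × 1000 = -490 ft.
Pressure altitude = 470 + (-490) = -20 ft.

-20 ft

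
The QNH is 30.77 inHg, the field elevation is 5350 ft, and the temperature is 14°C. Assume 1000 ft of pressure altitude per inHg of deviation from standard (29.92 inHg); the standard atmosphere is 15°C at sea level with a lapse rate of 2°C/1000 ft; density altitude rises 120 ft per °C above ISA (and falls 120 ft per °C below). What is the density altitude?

Pressure altitude = 5350 + (29.92 − 30.77) × 1000 = 5350 + (-850) = 4500 ft.
ISA temperature at 4500 ft = 15 − 2 × (4500/1000) = 6°C.
ISA deviation = 14 − 6 = +8°C.
Density altitude = 4500 + 120 × (8) = 5460 ft.

5460 ft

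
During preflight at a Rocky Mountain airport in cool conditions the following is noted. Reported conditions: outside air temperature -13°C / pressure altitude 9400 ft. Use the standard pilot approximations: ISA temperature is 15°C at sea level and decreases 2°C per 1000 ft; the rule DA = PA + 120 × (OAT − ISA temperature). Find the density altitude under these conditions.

ISA temperature at 9400 ft = 15 − 2 × (9400/1000) = -3.8°C.
ISA deviation = -13 − (-3.8) = -9.2°C.
Density altitude = 9400 + 120 × (-9.2) = 9400 + (-1104) = 8296 ft.

8296 ft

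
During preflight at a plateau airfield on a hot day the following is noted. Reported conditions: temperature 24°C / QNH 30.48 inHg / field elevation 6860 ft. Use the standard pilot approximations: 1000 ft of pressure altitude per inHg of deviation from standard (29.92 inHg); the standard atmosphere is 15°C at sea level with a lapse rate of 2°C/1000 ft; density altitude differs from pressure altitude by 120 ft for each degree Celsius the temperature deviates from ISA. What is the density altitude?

Pressure altitude = 6860 + (29.92 − 30.48) × 1000 = 6860 + (-560) = 6300 ft.
ISA temperature at 6300 ft = 15 − 2 × (6300/1000) = 2.4°C.
ISA deviation = 24 − 2.4 = +21.6°C.
Density altitude = 6300 + 120 × (21.6) = 8892 ft.

8892 ft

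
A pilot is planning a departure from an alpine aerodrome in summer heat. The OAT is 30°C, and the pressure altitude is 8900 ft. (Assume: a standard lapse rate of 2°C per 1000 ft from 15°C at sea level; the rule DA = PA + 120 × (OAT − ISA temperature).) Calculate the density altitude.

ISA temperature at 8900 ft = 15 − 2 × (8900/1000) = -2.8°C.
ISA deviation = 30 − (-2.8) = +32.8°C.
Density altitude = 8900 + 120 × (32.8) = 8900 + (+3936) = 12836 ft.

12836 ft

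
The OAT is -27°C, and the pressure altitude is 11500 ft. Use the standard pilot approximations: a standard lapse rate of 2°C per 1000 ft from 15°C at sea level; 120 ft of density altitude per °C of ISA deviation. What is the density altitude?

9220 ft

ISA temperature at 11500 ft = 15 − 2 × (11500/1000) = -8°C.
ISA deviation = -27 − (-8) = -19°C.
Density altitude = 11500 + 120 × (-19) = 11500 + (-2280) = 9220 ft.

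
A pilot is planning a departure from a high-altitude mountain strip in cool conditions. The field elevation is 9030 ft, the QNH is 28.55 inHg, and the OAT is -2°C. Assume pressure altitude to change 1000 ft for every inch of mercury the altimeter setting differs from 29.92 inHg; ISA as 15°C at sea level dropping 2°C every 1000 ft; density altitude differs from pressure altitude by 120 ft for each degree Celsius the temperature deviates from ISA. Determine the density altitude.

10856 ft

Pressure altitude = 9030 + (29.92 − 28.55) × 1000 = 9030 + (+1370) = 10400 ft.
ISA temperature at 10400 ft = 15 − 2 × (10400/1000) = -5.8°C.
ISA deviation = -2 − (-5.8) = +3.8°C.
Density altitude = 10400 + 120 × (3.8) = 10856 ft.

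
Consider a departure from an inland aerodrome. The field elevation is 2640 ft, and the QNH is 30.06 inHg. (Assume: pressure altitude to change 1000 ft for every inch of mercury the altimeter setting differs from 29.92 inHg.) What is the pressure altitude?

2500 ft

Pressure correction = (29.92 − 30.06) × 1000 = -140 ft.
Pressure altitude = 2640 + (-140) = 2500 ft.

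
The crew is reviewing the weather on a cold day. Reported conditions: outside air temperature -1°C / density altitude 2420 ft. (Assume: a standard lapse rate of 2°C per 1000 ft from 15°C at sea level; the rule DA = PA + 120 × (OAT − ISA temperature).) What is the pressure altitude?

3500 ft

DA = PA + 120 × (OAT − (15 − 2·PA/1000)) = PA + 120·OAT − 1800 + 0.24·PA = 1.24·PA + 120·OAT − 1800.
So 1.24·PA = 2420 − 120 × (-1) + 1800 = 4340.
PA = 4340 / 1.24 = 3500 ft.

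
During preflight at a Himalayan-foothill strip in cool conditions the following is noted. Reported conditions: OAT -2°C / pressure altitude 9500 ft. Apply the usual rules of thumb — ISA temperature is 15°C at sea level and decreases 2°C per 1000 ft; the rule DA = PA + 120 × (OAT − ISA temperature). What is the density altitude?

ISA temperature at 9500 ft = 15 − 2 × (9500/1000) = -4°C.
ISA deviation = -2 − (-4) = +2°C.
Density altitude = 9500 + 120 × (2) = 9500 + (+240) = 9740 ft.

9740 ft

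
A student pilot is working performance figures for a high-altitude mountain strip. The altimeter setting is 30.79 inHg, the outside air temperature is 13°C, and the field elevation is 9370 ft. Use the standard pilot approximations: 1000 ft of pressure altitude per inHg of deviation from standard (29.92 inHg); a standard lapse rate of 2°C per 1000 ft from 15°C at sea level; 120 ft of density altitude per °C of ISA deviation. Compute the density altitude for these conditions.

Pressure altitude = 9370 + (29.92 − 30.79) × 1000 = 9370 + (-870) = 8500 ft.
ISA temperature at 8500 ft = 15 − 2 × (8500/1000) = -2°C.
ISA deviation = 13 − (-2) = +15°C.
Density altitude = 8500 + 120 × (15) = 10300 ft.

10300 ft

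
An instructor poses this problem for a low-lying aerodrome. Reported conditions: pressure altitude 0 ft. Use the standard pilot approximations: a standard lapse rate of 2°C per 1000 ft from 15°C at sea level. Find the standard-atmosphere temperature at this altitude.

15°C

ISA temperature = 15 − 2 × (0/1000) = 15 − 0 = 15°C.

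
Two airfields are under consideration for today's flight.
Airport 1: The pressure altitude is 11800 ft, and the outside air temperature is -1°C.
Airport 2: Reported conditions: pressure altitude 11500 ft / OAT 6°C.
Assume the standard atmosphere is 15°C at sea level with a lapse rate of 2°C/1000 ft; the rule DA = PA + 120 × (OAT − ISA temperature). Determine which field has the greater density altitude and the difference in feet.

Airport 2 by 468 ft

Airport 1: ISA temp = -8.6°C, deviation +7.6°C, DA = 11800 + 120 × 7.6 = 12712 ft.
Airport 2: ISA temp = -8°C, deviation +14°C, DA = 11500 + 120 × 14 = 13180 ft.
Airport 2 is higher by 13180 − 12712 = 468 ft.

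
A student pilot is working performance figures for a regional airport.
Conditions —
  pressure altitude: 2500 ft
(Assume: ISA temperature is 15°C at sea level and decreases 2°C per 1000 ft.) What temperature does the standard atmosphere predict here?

ISA temperature = 15 − 2 × (2500/1000) = 15 − 5 = 10°C.

10°C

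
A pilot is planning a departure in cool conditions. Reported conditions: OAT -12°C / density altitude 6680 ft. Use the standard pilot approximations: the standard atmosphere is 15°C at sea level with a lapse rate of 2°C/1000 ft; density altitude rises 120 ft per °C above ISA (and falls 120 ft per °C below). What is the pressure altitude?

8000 ft

DA = PA + 120 × (OAT − (15 − 2·PA/1000)) = PA + 120·OAT − 1800 + 0.24·PA = 1.24·PA + 120·OAT − 1800.
So 1.24·PA = 6680 − 120 × (-12) + 1800 = 9920.
PA = 9920 / 1.24 = 8000 ft.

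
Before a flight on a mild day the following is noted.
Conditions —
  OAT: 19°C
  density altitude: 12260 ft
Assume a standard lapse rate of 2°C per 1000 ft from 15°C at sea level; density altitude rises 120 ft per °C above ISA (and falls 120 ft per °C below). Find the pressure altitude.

DA = PA + 120 × (OAT − (15 − 2·PA/1000)) = PA + 120·OAT − 1800 + 0.24·PA = 1.24·PA + 120·OAT − 1800.
So 1.24·PA = 12260 − 120 × 19 + 1800 = 11780.
PA = 11780 / 1.24 = 9500 ft.

9500 ft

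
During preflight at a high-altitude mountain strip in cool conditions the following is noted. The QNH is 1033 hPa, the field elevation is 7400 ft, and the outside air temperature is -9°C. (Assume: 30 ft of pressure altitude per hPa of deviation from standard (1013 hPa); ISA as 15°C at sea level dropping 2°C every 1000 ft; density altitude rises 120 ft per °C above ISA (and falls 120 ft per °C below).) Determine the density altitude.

Pressure altitude = 7400 + (1013 − 1033) × 30 = 7400 + (-600) = 6800 ft.
ISA temperature at 6800 ft = 15 − 2 × (6800/1000) = 1.4°C.
ISA deviation = -9 − 1.4 = -10.4°C.
Density altitude = 6800 + 120 × (-10.4) = 5552 ft.

5552 ft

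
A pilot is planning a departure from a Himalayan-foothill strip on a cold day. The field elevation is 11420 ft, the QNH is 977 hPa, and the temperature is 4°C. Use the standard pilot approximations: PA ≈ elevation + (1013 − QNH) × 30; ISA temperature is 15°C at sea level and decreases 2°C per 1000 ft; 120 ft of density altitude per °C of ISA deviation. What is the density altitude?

Pressure altitude = 11420 + (1013 − 977) × 30 = 11420 + (+1080) = 12500 ft.
ISA temperature at 12500 ft = 15 − 2 × (12500/1000) = -10°C.
ISA deviation = 4 − (-10) = +14°C.
Density altitude = 12500 + 120 × (14) = 14180 ft.

14180 ft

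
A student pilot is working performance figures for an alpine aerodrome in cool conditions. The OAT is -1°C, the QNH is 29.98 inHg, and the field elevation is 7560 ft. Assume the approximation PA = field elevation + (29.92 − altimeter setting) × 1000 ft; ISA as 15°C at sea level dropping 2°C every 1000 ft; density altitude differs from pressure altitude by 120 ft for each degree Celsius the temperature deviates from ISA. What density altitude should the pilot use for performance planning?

7380 ft

Pressure altitude = 7560 + (29.92 − 29.98) × 1000 = 7560 + (-60) = 7500 ft.
ISA temperature at 7500 ft = 15 − 2 × (7500/1000) = 0°C.
ISA deviation = -1 − 0 = -1°C.
Density altitude = 7500 + 120 × (-1) = 7380 ft.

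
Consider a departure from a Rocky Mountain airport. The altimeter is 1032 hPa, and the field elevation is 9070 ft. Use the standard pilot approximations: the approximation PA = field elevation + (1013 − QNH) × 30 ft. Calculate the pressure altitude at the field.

8500 ft

Pressure correction = (1013 − 1032) × 30 = -570 ft.
Pressure altitude = 9070 + (-570) = 8500 ft.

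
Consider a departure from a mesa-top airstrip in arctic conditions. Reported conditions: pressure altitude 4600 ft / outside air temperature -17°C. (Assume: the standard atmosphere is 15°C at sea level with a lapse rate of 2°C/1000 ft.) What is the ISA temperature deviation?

ISA-22.8°C

ISA temperature at 4600 ft = 15 − 2 × (4600/1000) = 5.8°C.
Deviation = OAT − ISA = -17 − 5.8 = -22.8°C.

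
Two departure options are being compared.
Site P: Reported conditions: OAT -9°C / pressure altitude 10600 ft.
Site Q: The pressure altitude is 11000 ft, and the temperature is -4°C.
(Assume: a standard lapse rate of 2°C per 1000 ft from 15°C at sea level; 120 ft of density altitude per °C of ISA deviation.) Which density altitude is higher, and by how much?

Site P: ISA temp = -6.2°C, deviation -2.8°C, DA = 10600 + 120 × (-2.8) = 10264 ft.
Site Q: ISA temp = -7°C, deviation +3°C, DA = 11000 + 120 × 3 = 11360 ft.
Site Q is higher by 11360 − 10264 = 1096 ft.

Site Q by 1096 ft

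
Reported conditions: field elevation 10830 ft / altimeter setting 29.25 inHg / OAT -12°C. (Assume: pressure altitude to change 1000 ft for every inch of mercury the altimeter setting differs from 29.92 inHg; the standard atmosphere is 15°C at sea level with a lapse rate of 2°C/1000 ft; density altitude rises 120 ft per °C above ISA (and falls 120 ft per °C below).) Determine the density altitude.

11020 ft

Pressure altitude = 10830 + (29.92 − 29.25) × 1000 = 10830 + (+670) = 11500 ft.
ISA temperature at 11500 ft = 15 − 2 × (11500/1000) = -8°C.
ISA deviation = -12 − (-8) = -4°C.
Density altitude = 11500 + 120 × (-4) = 11020 ft.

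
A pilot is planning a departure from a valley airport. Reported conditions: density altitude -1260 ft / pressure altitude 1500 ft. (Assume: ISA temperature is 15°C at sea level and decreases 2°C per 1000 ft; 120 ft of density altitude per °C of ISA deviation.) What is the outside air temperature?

Density altitude − pressure altitude = -1260 − 1500 = -2760 ft.
At 120 ft/°C that is an ISA deviation of -2760/120 = -23°C.
ISA temperature at 1500 ft = 15 − 2 × (1500/1000) = 12°C.
OAT = ISA + deviation = 12 + (-23) = -11°C.

-11°C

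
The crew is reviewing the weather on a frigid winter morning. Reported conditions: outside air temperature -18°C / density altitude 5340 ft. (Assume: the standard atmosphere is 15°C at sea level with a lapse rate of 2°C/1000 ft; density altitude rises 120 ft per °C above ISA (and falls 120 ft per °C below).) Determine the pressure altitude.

7500 ft

DA = PA + 120 × (OAT − (15 − 2·PA/1000)) = PA + 120·OAT − 1800 + 0.24·PA = 1.24·PA + 120·OAT − 1800.
So 1.24·PA = 5340 − 120 × (-18) + 1800 = 9300.
PA = 9300 / 1.24 = 7500 ft.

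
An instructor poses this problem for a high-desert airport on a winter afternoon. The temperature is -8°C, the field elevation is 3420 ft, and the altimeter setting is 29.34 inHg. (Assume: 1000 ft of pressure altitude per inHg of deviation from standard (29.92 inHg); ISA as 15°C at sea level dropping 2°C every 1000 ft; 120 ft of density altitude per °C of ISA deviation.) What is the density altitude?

Pressure altitude = 3420 + (29.92 − 29.34) × 1000 = 3420 + (+580) = 4000 ft.
ISA temperature at 4000 ft = 15 − 2 × (4000/1000) = 7°C.
ISA deviation = -8 − 7 = -15°C.
Density altitude = 4000 + 120 × (-15) = 2200 ft.

2200 ft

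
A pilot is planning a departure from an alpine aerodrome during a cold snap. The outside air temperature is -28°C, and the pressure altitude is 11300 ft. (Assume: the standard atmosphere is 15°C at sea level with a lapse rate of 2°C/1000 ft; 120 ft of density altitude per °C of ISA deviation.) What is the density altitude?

ISA temperature at 11300 ft = 15 − 2 × (11300/1000) = -7.6°C.
ISA deviation = -28 − (-7.6) = -20.4°C.
Density altitude = 11300 + 120 × (-20.4) = 11300 + (-2448) = 8852 ft.

8852 ft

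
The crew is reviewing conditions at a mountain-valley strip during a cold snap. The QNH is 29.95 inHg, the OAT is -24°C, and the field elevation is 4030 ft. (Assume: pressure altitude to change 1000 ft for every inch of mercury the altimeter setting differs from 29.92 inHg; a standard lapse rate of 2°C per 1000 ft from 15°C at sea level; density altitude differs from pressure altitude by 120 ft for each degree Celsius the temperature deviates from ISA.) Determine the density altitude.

Pressure altitude = 4030 + (29.92 − 29.95) × 1000 = 4030 + (-30) = 4000 ft.
ISA temperature at 4000 ft = 15 − 2 × (4000/1000) = 7°C.
ISA deviation = -24 − 7 = -31°C.
Density altitude = 4000 + 120 × (-31) = 280 ft.

280 ft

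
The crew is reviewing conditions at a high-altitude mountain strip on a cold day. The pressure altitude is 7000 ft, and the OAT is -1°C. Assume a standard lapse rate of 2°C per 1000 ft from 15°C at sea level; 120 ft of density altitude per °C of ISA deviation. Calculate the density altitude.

ISA temperature at 7000 ft = 15 − 2 × (7000/1000) = 1°C.
ISA deviation = -1 − 1 = -2°C.
Density altitude = 7000 + 120 × (-2) = 7000 + (-240) = 6760 ft.

6760 ft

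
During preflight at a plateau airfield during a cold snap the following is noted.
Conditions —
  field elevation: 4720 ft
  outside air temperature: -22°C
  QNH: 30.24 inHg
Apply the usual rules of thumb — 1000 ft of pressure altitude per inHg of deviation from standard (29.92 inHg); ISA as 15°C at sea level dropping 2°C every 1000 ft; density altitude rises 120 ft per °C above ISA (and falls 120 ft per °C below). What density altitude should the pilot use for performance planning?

1016 ft

Pressure altitude = 4720 + (29.92 − 30.24) × 1000 = 4720 + (-320) = 4400 ft.
ISA temperature at 4400 ft = 15 − 2 × (4400/1000) = 6.2°C.
ISA deviation = -22 − 6.2 = -28.2°C.
Density altitude = 4400 + 120 × (-28.2) = 1016 ft.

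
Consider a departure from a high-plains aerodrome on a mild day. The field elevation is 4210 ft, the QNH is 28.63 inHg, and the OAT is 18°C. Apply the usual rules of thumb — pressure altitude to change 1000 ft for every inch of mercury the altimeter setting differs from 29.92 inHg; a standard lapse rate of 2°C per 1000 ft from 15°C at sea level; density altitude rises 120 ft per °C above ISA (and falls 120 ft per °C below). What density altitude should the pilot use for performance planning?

7180 ft

Pressure altitude = 4210 + (29.92 − 28.63) × 1000 = 4210 + (+1290) = 5500 ft.
ISA temperature at 5500 ft = 15 − 2 × (5500/1000) = 4°C.
ISA deviation = 18 − 4 = +14°C.
Density altitude = 5500 + 120 × (14) = 7180 ft.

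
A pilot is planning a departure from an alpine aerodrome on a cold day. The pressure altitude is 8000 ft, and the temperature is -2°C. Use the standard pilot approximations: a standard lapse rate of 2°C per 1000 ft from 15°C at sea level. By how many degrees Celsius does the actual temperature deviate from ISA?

ISA temperature at 8000 ft = 15 − 2 × (8000/1000) = -1°C.
Deviation = OAT − ISA = -2 − (-1) = -1°C.

ISA-1°C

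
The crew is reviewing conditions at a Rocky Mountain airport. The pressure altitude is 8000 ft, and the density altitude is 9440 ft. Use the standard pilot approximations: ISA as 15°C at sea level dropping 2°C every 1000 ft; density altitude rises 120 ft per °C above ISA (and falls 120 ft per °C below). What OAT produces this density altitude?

11°C

Density altitude − pressure altitude = 9440 − 8000 = +1440 ft.
At 120 ft/°C that is an ISA deviation of 1440/120 = +12°C.
ISA temperature at 8000 ft = 15 − 2 × (8000/1000) = -1°C.
OAT = ISA + deviation = -1 + (+12) = 11°C.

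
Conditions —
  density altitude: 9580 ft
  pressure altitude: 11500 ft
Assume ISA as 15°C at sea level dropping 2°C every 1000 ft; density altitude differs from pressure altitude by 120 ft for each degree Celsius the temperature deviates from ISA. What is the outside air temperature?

-24°C

Density altitude − pressure altitude = 9580 − 11500 = -1920 ft.
At 120 ft/°C that is an ISA deviation of -1920/120 = -16°C.
ISA temperature at 11500 ft = 15 − 2 × (11500/1000) = -8°C.
OAT = ISA + deviation = -8 + (-16) = -24°C.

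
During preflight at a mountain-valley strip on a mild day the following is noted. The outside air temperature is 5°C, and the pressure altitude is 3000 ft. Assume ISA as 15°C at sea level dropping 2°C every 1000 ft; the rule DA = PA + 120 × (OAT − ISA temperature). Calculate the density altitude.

2520 ft

ISA temperature at 3000 ft = 15 − 2 × (3000/1000) = 9°C.
ISA deviation = 5 − 9 = -4°C.
Density altitude = 3000 + 120 × (-4) = 3000 + (-480) = 2520 ft.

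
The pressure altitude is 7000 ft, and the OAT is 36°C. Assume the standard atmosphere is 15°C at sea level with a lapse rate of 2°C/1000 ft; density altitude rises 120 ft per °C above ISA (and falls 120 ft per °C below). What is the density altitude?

ISA temperature at 7000 ft = 15 − 2 × (7000/1000) = 1°C.
ISA deviation = 36 − 1 = +35°C.
Density altitude = 7000 + 120 × (35) = 7000 + (+4200) = 11200 ft.

11200 ft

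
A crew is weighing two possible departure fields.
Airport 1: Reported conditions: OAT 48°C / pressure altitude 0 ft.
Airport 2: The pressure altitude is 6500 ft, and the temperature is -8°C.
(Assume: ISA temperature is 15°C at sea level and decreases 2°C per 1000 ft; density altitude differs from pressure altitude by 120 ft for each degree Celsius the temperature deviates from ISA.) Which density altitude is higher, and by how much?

Airport 1: ISA temp = 15°C, deviation +33°C, DA = 0 + 120 × 33 = 3960 ft.
Airport 2: ISA temp = 2°C, deviation -10°C, DA = 6500 + 120 × (-10) = 5300 ft.
Airport 2 is higher by 5300 − 3960 = 1340 ft.

Airport 2 by 1340 ft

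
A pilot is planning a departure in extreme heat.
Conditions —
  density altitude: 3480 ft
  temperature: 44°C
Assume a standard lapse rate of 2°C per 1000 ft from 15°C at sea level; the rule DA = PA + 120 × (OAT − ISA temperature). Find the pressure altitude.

DA = PA + 120 × (OAT − (15 − 2·PA/1000)) = PA + 120·OAT − 1800 + 0.24·PA = 1.24·PA + 120·OAT − 1800.
So 1.24·PA = 3480 − 120 × 44 + 1800 = 0.
PA = 0 / 1.24 = 0 ft.

0 ft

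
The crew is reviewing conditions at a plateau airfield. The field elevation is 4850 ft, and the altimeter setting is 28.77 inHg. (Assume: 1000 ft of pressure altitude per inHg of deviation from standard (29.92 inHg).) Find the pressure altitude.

Pressure correction = (29.92 − 28.77) × 1000 = +1150 ft.
Pressure altitude = 4850 + (+1150) = 6000 ft.

6000 ft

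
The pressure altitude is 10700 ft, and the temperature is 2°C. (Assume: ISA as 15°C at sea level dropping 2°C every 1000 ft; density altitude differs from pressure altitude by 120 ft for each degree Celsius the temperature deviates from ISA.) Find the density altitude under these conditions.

ISA temperature at 10700 ft = 15 − 2 × (10700/1000) = -6.4°C.
ISA deviation = 2 − (-6.4) = +8.4°C.
Density altitude = 10700 + 120 × (8.4) = 10700 + (+1008) = 11708 ft.

11708 ft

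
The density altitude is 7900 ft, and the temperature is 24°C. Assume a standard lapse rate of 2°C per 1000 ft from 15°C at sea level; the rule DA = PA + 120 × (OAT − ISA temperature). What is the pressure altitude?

5500 ft

DA = PA + 120 × (OAT − (15 − 2·PA/1000)) = PA + 120·OAT − 1800 + 0.24·PA = 1.24·PA + 120·OAT − 1800.
So 1.24·PA = 7900 − 120 × 24 + 1800 = 6820.
PA = 6820 / 1.24 = 5500 ft.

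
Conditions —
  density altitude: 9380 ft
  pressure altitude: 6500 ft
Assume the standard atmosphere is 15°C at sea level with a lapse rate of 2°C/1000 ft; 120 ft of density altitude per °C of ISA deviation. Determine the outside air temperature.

Density altitude − pressure altitude = 9380 − 6500 = +2880 ft.
At 120 ft/°C that is an ISA deviation of 2880/120 = +24°C.
ISA temperature at 6500 ft = 15 − 2 × (6500/1000) = 2°C.
OAT = ISA + deviation = 2 + (+24) = 26°C.

26°C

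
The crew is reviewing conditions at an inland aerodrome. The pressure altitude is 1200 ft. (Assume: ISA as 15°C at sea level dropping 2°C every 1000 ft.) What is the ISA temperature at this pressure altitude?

12.6°C

ISA temperature = 15 − 2 × (1200/1000) = 15 − 2.4 = 12.6°C.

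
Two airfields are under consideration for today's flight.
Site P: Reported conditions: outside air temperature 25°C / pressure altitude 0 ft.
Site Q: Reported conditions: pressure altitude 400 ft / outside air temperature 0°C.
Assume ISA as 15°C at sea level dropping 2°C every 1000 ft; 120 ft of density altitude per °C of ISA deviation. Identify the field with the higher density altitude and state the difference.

Site P: ISA temp = 15°C, deviation +10°C, DA = 0 + 120 × 10 = 1200 ft.
Site Q: ISA temp = 14.2°C, deviation -14.2°C, DA = 400 + 120 × (-14.2) = -1304 ft.
Site P is higher by 1200 − (-1304) = 2504 ft.

Site P by 2504 ft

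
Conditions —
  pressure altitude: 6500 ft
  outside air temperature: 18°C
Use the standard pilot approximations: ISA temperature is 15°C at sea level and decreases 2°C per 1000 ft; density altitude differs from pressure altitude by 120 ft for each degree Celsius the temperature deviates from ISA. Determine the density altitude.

ISA temperature at 6500 ft = 15 − 2 × (6500/1000) = 2°C.
ISA deviation = 18 − 2 = +16°C.
Density altitude = 6500 + 120 × (16) = 6500 + (+1920) = 8420 ft.

8420 ft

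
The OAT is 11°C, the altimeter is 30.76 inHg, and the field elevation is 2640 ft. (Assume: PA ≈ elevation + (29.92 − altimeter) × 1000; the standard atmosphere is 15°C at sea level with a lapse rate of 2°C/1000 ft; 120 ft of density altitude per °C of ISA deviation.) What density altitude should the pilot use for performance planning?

1752 ft

Pressure altitude = 2640 + (29.92 − 30.76) × 1000 = 2640 + (-840) = 1800 ft.
ISA temperature at 1800 ft = 15 − 2 × (1800/1000) = 11.4°C.
ISA deviation = 11 − 11.4 = -0.4°C.
Density altitude = 1800 + 120 × (-0.4) = 1752 ft.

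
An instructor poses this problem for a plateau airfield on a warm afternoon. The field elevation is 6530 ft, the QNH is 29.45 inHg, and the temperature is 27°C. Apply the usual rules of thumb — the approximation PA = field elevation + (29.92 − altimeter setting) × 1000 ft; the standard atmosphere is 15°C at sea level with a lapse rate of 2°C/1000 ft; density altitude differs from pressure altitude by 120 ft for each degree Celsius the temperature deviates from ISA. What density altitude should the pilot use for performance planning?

Pressure altitude = 6530 + (29.92 − 29.45) × 1000 = 6530 + (+470) = 7000 ft.
ISA temperature at 7000 ft = 15 − 2 × (7000/1000) = 1°C.
ISA deviation = 27 − 1 = +26°C.
Density altitude = 7000 + 120 × (26) = 10120 ft.

10120 ft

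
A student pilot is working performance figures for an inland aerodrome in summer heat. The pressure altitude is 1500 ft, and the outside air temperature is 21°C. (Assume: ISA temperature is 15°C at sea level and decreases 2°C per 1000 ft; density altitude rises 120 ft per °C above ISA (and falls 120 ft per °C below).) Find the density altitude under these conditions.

ISA temperature at 1500 ft = 15 − 2 × (1500/1000) = 12°C.
ISA deviation = 21 − 12 = +9°C.
Density altitude = 1500 + 120 × (9) = 1500 + (+1080) = 2580 ft.

2580 ft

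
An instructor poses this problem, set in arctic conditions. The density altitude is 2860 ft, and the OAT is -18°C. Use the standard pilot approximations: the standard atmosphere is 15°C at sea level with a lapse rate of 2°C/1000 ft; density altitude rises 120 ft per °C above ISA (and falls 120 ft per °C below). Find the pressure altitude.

DA = PA + 120 × (OAT − (15 − 2·PA/1000)) = PA + 120·OAT − 1800 + 0.24·PA = 1.24·PA + 120·OAT − 1800.
So 1.24·PA = 2860 − 120 × (-18) + 1800 = 6820.
PA = 6820 / 1.24 = 5500 ft.

5500 ft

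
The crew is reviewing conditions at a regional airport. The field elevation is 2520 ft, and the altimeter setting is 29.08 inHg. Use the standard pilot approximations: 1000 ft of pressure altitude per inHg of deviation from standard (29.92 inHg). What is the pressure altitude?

Pressure correction = (29.92 − 29.08) × 1000 = +840 ft.
Pressure altitude = 2520 + (+840) = 3360 ft.

3360 ft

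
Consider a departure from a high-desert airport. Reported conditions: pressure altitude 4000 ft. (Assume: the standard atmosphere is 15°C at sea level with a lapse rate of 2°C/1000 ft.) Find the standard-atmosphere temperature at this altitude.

7°C

ISA temperature = 15 − 2 × (4000/1000) = 15 − 8 = 7°C.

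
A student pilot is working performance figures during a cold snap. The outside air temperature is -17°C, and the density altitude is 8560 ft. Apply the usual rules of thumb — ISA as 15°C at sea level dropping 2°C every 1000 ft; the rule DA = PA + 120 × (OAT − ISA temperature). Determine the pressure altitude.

10000 ft

DA = PA + 120 × (OAT − (15 − 2·PA/1000)) = PA + 120·OAT − 1800 + 0.24·PA = 1.24·PA + 120·OAT − 1800.
So 1.24·PA = 8560 − 120 × (-17) + 1800 = 12400.
PA = 12400 / 1.24 = 10000 ft.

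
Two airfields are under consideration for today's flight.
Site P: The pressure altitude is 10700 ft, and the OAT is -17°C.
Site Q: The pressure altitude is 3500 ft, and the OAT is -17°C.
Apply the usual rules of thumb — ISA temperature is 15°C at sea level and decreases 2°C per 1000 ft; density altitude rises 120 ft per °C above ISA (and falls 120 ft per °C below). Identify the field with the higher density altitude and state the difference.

Site P by 8928 ft

Site P: ISA temp = -6.4°C, deviation -10.6°C, DA = 10700 + 120 × (-10.6) = 9428 ft.
Site Q: ISA temp = 8°C, deviation -25°C, DA = 3500 + 120 × (-25) = 500 ft.
Site P is higher by 9428 − 500 = 8928 ft.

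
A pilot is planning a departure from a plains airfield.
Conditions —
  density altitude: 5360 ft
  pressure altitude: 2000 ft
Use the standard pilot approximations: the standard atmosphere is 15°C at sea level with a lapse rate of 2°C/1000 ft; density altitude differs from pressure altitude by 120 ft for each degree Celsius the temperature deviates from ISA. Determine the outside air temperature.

Density altitude − pressure altitude = 5360 − 2000 = +3360 ft.
At 120 ft/°C that is an ISA deviation of 3360/120 = +28°C.
ISA temperature at 2000 ft = 15 − 2 × (2000/1000) = 11°C.
OAT = ISA + deviation = 11 + (+28) = 39°C.

39°C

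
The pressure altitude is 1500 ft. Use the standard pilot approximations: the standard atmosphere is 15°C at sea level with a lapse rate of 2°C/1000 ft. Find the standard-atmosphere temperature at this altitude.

ISA temperature = 15 − 2 × (1500/1000) = 15 − 3 = 12°C.

12°C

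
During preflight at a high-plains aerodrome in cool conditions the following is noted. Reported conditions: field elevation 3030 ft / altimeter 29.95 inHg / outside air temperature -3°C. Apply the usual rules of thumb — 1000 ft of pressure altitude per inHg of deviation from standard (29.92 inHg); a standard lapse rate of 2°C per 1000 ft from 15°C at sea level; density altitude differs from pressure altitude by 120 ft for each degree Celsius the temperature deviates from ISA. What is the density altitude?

1560 ft

Pressure altitude = 3030 + (29.92 − 29.95) × 1000 = 3030 + (-30) = 3000 ft.
ISA temperature at 3000 ft = 15 − 2 × (3000/1000) = 9°C.
ISA deviation = -3 − 9 = -12°C.
Density altitude = 3000 + 120 × (-12) = 1560 ft.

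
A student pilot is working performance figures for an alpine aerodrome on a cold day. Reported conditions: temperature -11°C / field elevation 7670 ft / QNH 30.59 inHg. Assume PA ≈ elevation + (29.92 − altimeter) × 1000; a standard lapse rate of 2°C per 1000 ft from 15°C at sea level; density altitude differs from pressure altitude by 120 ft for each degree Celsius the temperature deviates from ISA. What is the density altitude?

5560 ft

Pressure altitude = 7670 + (29.92 − 30.59) × 1000 = 7670 + (-670) = 7000 ft.
ISA temperature at 7000 ft = 15 − 2 × (7000/1000) = 1°C.
ISA deviation = -11 − 1 = -12°C.
Density altitude = 7000 + 120 × (-12) = 5560 ft.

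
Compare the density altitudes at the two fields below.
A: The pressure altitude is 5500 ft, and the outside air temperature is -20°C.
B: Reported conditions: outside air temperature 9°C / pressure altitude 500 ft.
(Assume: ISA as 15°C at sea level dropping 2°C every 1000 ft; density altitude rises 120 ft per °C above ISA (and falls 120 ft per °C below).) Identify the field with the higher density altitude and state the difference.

A by 2720 ft

A: ISA temp = 4°C, deviation -24°C, DA = 5500 + 120 × (-24) = 2620 ft.
B: ISA temp = 14°C, deviation -5°C, DA = 500 + 120 × (-5) = -100 ft.
A is higher by 2620 − (-100) = 2720 ft.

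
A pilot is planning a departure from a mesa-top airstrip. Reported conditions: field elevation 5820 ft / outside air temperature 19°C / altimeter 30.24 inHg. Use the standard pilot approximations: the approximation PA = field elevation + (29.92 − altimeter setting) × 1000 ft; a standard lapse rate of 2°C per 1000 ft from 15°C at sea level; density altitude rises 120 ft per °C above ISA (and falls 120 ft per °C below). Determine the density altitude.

7300 ft

Pressure altitude = 5820 + (29.92 − 30.24) × 1000 = 5820 + (-320) = 5500 ft.
ISA temperature at 5500 ft = 15 − 2 × (5500/1000) = 4°C.
ISA deviation = 19 − 4 = +15°C.
Density altitude = 5500 + 120 × (15) = 7300 ft.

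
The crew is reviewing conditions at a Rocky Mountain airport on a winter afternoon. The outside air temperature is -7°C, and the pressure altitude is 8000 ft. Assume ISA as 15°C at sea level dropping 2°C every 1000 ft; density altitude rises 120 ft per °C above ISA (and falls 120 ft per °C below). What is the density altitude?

ISA temperature at 8000 ft = 15 − 2 × (8000/1000) = -1°C.
ISA deviation = -7 − (-1) = -6°C.
Density altitude = 8000 + 120 × (-6) = 8000 + (-720) = 7280 ft.

7280 ft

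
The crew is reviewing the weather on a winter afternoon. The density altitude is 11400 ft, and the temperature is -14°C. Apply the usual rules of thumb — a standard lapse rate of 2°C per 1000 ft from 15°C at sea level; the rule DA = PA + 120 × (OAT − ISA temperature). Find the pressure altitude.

12000 ft

DA = PA + 120 × (OAT − (15 − 2·PA/1000)) = PA + 120·OAT − 1800 + 0.24·PA = 1.24·PA + 120·OAT − 1800.
So 1.24·PA = 11400 − 120 × (-14) + 1800 = 14880.
PA = 14880 / 1.24 = 12000 ft.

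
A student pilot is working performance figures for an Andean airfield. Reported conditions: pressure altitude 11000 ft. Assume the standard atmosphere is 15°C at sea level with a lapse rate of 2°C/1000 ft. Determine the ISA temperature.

ISA temperature = 15 − 2 × (11000/1000) = 15 − 22 = -7°C.

-7°C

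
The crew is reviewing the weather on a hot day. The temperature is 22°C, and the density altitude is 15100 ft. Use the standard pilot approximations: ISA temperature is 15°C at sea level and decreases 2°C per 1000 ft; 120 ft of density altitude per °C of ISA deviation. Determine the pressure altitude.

DA = PA + 120 × (OAT − (15 − 2·PA/1000)) = PA + 120·OAT − 1800 + 0.24·PA = 1.24·PA + 120·OAT − 1800.
So 1.24·PA = 15100 − 120 × 22 + 1800 = 14260.
PA = 14260 / 1.24 = 11500 ft.

11500 ft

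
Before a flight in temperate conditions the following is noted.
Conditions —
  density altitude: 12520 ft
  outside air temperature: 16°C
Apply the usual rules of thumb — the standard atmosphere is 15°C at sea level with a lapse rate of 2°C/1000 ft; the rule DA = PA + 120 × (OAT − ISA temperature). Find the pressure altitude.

DA = PA + 120 × (OAT − (15 − 2·PA/1000)) = PA + 120·OAT − 1800 + 0.24·PA = 1.24·PA + 120·OAT − 1800.
So 1.24·PA = 12520 − 120 × 16 + 1800 = 12400.
PA = 12400 / 1.24 = 10000 ft.

10000 ft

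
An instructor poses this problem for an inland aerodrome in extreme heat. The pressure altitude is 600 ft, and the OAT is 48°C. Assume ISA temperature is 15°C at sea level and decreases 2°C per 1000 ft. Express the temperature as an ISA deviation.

ISA temperature at 600 ft = 15 − 2 × (600/1000) = 13.8°C.
Deviation = OAT − ISA = 48 − 13.8 = +34.2°C.

ISA+34.2°C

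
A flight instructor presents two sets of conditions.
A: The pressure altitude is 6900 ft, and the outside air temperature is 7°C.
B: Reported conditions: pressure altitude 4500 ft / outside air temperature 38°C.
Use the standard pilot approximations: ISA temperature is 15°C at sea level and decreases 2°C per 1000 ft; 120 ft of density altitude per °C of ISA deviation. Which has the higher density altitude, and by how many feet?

A: ISA temp = 1.2°C, deviation +5.8°C, DA = 6900 + 120 × 5.8 = 7596 ft.
B: ISA temp = 6°C, deviation +32°C, DA = 4500 + 120 × 32 = 8340 ft.
B is higher by 8340 − 7596 = 744 ft.

B by 744 ft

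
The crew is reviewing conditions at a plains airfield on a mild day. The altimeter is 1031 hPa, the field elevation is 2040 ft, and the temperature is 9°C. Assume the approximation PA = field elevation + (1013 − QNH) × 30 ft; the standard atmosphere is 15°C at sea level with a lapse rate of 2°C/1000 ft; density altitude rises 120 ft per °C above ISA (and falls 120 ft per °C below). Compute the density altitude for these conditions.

1140 ft

Pressure altitude = 2040 + (1013 − 1031) × 30 = 2040 + (-540) = 1500 ft.
ISA temperature at 1500 ft = 15 − 2 × (1500/1000) = 12°C.
ISA deviation = 9 − 12 = -3°C.
Density altitude = 1500 + 120 × (-3) = 1140 ft.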